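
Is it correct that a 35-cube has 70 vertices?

False. The 35-cube has 2^35 = 34359738368 vertices.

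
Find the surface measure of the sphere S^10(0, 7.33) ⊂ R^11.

|∂B_11(7.33)| ≈ 9.27977e+09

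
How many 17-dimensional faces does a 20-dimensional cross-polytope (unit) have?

Number of 17-faces = 2^(17+1) · C(20,17+1) = 262144 · 190 = 49807360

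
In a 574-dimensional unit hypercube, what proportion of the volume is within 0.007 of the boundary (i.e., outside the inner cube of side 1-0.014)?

1 - (1 - 2·0.007)^574 = 1 - 0.986^574 ≈ 0.999694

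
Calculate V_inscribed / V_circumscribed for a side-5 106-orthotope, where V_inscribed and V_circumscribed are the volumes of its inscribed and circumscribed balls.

Volume scales as r^n, and r_in/r_out = 1/√106, giving (1/√106)^106 ≈ 4.55816e-108.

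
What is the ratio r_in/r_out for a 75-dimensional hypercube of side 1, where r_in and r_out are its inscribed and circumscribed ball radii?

r_in = 1/2 (half the side); r_out = 1√75/2 (half the diagonal). Ratio = 1/√75 ≈ 0.11547.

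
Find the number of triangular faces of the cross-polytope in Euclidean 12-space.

An n-cross-polytope has 2^(k+1)·C(n,k+1) k-faces. Here 2^3·C(12,3) = 8·220 = 1760.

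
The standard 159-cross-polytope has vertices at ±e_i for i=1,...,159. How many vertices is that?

The vertices are ±e_1, ..., ±e_159, so there are 2·159 = 318.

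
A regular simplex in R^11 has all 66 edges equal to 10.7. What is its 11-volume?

Volume = 10.7^11 · √(12/2^11) / 11! ≈ 403.637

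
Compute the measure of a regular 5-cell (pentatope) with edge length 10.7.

For a regular n-simplex with edge a, V = (a^n / n!)·√((n+1)/2^n). With a=10.7, n=4: V ≈ 305.316.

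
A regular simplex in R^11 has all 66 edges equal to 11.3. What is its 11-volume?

V_11 = √(12) · 11.3^11 / (11! · 2^(11/2)) ≈ 735.585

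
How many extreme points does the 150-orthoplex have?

An n-cross-polytope has 2n vertices; here n = 150, giving 300.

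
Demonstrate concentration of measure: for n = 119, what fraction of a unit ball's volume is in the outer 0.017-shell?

1 - (1-0.017)^119 ≈ 0.870022 ≈ 87.00%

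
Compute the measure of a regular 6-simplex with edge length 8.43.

V_6 = √(7) · 8.43^6 / (6! · 2^(6/2)) ≈ 164.851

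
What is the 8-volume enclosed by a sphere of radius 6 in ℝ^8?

Volume = π^{8/2}·(6)^8/Γ(5) = 69984·π^4 ≈ 6.81708e+06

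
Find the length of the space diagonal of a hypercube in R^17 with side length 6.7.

Diagonal = √17 · 6.7 ≈ 27.6248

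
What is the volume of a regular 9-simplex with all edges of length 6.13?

V = (6.13^9 / 9!) · √((9+1) / 2^9) ≈ 4.70702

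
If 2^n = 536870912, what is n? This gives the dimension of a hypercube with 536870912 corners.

Since 2^n = 536870912, we have n = 29.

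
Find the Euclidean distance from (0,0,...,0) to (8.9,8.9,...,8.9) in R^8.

||(8.9,8.9,...,8.9)|| = √(8)·8.9 ≈ 25.173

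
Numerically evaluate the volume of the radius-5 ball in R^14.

V = 1220703125·π^7/1008 ≈ 3.65762e+09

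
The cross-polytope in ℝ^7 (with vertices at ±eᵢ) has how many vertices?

Number of vertices = 2n = 14.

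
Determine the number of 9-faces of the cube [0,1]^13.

Choose 9 of 13 axes to span the face (C(13,9) = 715 ways), then fix each of the remaining 4 coordinates at one of its two extreme values (2^4 = 16 ways): 715·16 = 11440.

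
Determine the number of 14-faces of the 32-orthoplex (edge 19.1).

Each 14-face is the convex hull of 15 vertices, one chosen as ±e_i from each of 15 distinct axes: 2^15·C(32,15) = 18537602088960.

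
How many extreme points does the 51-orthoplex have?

The 51-dimensional cross-polytope has 2n = 2·51 = 102 vertices.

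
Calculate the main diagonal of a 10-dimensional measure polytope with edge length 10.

The space diagonal of an n-cube of side s is s√n. Here 10·√10 ≈ 31.6228.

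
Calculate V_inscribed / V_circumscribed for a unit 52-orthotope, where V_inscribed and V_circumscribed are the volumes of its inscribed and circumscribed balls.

Volume scales as r^n, and r_in/r_out = 1/√52, giving (1/√52)^52 ≈ 2.42054e-45.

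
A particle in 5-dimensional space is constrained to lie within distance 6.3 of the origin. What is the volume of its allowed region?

The n-ball volume is π^(n/2)·r^n/Γ(n/2+1). With n=5, r=6.3: V ≈ 52239.8.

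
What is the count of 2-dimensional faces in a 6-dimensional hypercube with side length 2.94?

Choose 2 of 6 axes to span the face (C(6,2) = 15 ways), then fix each of the remaining 4 coordinates at one of its two extreme values (2^4 = 16 ways): 15·16 = 240.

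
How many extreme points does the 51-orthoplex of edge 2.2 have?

Number of vertices = 2n = 102.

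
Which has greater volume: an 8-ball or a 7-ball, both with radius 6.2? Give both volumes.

V_8(6.2) ≈ 8.8618e+06. V_7(6.2) ≈ 1.66388e+06. The 8-ball is larger.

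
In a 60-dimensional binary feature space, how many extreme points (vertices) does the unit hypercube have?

An n-cube has 2^n vertices; for n = 60 that is 2^60 = 1152921504606846976.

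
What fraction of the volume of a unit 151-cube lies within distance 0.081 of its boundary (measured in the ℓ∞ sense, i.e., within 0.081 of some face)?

Shell fraction = 1 - (1-0.162)^151 ≈ 1 - 2.569e-12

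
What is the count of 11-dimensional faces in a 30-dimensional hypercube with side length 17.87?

An n-cube has C(n,k)·2^(n-k) k-faces. Here C(30,11)·2^19 = 54627300·524288 = 28640437862400.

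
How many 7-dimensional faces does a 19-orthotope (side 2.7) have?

Choose 7 of 19 axes to span the face (C(19,7) = 50388 ways), then fix each of the remaining 12 coordinates at one of its two extreme values (2^12 = 4096 ways): 50388·4096 = 206389248.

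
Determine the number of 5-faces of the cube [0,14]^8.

Choose 5 of 8 axes to span the face (C(8,5) = 56 ways), then fix each of the remaining 3 coordinates at one of its two extreme values (2^3 = 8 ways): 56·8 = 448.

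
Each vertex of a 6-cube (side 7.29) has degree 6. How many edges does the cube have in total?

An n-cube has n·2^(n-1) edges. With n = 6: 6·32 = 192.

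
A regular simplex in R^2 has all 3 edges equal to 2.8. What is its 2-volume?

Area = (√3/4) · 2.8² = 3.39482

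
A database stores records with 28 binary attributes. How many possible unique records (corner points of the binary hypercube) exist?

The 28-cube has 2^28 = 268435456 vertices.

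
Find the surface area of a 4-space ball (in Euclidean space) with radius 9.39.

S_4(9.39) = 2·π^(4/2)·(9.39)^3 / Γ(4/2) ≈ 16342.8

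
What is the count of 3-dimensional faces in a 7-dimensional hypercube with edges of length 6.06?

Number of 3-faces = C(7,3) · 2^(7-3) = 35 · 16 = 560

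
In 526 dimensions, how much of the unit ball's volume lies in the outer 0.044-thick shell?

V(inner)/V(outer) = ((1-0.044)/1)^526 ≈ 5.258e-11, so the shell fraction is 1 - 5.258e-11.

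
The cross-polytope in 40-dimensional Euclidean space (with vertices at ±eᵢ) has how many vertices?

The 40-dimensional cross-polytope has 2n = 2·40 = 80 vertices.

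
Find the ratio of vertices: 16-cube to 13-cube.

The 16-cube has 2^16 = 65536 vertices. The 13-cube has 2^13 = 8192 vertices. Ratio: 65536/8192 = 8.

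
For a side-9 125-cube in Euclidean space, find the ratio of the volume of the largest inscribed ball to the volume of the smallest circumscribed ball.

V_in / V_out = (r_in/r_out)^125 = (1/√125)^125 = 125^(-125/2) ≈ 8.77252e-132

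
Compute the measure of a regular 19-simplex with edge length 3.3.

V_19 = √(20) · 3.3^19 / (19! · 2^(19/2)) ≈ 3.60911e-10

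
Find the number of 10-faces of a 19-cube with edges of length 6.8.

An n-cube has C(n,k)·2^(n-k) k-faces. Here C(19,10)·2^9 = 92378·512 = 47297536.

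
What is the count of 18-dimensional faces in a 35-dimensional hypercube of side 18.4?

Number of 18-faces = C(35,18) · 2^(35-18) = 4537567650 · 131072 = 594748067020800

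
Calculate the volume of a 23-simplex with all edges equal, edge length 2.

V_23 = √(24) · 2^23 / (23! · 2^(23/2)) ≈ 5.48853e-19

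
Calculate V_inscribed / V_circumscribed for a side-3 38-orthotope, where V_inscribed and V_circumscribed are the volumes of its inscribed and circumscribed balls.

V_in / V_out = (r_in/r_out)^38 = (1/√38)^38 = 38^(-38/2) ≈ 9.64077e-31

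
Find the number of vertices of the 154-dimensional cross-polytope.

The vertices are ±e_1, ..., ±e_154, so there are 2·154 = 308.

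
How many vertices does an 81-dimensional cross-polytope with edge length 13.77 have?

Number of vertices = 2n = 162.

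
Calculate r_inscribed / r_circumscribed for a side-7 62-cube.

r_in = 7/2 (half the side); r_out = 7√62/2 (half the diagonal). Ratio = 1/√62 ≈ 0.127.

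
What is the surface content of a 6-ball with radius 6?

S_6(6) = 2·π^(6/2)·(6)^5 / Γ(6/2) = 7776·π^3 ≈ 241105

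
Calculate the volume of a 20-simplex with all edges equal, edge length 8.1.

Volume = 8.1^20 · √(21/2^20) / 20! ≈ 0.00271885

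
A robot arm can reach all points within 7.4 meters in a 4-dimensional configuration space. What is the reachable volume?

V_4(7.4) = π^(4/2) · (7.4)^4 / Γ(4/2 + 1) ≈ 14797.8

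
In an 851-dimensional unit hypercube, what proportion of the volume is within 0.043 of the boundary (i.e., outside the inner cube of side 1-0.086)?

Shell fraction = 1 - (1-0.086)^851 ≈ 1 - 5.824e-34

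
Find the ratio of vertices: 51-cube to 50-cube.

The 51-cube has 2^51 = 2251799813685248 vertices. The 50-cube has 2^50 = 1125899906842624 vertices. Ratio: 2251799813685248/1125899906842624 = 2.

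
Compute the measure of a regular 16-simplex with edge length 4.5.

V = (4.5^16 / 16!) · √((16+1) / 2^16) ≈ 2.17653e-05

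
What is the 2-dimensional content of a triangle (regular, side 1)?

Area = (√3/4) · 1² = 0.433013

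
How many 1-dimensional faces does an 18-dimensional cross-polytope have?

Number of 1-faces = 2^(1+1) · C(18,1+1) = 4 · 153 = 612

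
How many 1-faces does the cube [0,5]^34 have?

Each of the 2^34 = 17179869184 vertices has degree 34; total edges = 34·2^34/2 = 292057776128.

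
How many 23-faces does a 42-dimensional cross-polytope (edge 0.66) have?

An n-cross-polytope has 2^(k+1)·C(n,k+1) k-faces. Here 2^24·C(42,24) = 16777216·353697121050 = 5934052998433996800.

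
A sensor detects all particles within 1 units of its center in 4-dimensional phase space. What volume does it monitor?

V_4(1) = π^(4/2) · (1)^4 / Γ(4/2 + 1) = π^2/2 ≈ 4.9348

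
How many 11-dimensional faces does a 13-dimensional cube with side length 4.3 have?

An n-cube has C(n,k)·2^(n-k) k-faces. Here C(13,11)·2^2 = 78·4 = 312.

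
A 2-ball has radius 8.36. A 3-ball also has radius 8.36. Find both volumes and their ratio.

V_2(8.36) ≈ 219.565. V_3(8.36) ≈ 2447.41. Ratio V_2/V_3 ≈ 0.08971.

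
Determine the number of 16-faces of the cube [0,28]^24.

An n-cube has C(n,k)·2^(n-k) k-faces. Here C(24,16)·2^8 = 735471·256 = 188280576.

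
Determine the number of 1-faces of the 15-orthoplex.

Number of 1-faces = 2^(1+1) · C(15,1+1) = 4 · 105 = 420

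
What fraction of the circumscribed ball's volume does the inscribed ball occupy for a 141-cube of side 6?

V_in / V_out = (r_in/r_out)^141 = (1/√141)^141 = 141^(-141/2) ≈ 3.02032e-152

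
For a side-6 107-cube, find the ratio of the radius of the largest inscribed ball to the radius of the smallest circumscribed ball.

r_in = 6/2 (half the side); r_out = 6√107/2 (half the diagonal). Ratio = 1/√107 ≈ 0.0966736.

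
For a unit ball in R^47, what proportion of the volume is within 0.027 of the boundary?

1 - (1-0.027)^47 ≈ 0.723749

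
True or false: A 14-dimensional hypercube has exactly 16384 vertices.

True. The 14-cube has 2^14 = 16384 vertices.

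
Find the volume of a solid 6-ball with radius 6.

V_6(6) = π^(6/2) · (6)^6 / Γ(6/2 + 1) = 7776·π^3 ≈ 241105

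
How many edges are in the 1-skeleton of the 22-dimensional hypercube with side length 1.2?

Each of the 2^22 = 4194304 vertices has degree 22; total edges = 22·2^22/2 = 46137344.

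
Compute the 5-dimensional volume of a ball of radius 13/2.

V_5(13/2) = π^(5/2) · (13/2)^5 / Γ(5/2 + 1) = 371293·π^2/60 ≈ 61075.3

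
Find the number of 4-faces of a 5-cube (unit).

Choose 4 of 5 axes to span the face (C(5,4) = 5 ways), then fix each of the remaining 1 coordinate at one of its two extreme values (2^1 = 2 ways): 5·2 = 10.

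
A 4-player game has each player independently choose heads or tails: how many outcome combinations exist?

An n-cube has 2^n vertices; for n = 4 that is 2^4 = 16.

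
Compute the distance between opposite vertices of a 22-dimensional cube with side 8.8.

The space diagonal of an n-cube of side s is s√n. Here 8.8·√22 ≈ 41.2757.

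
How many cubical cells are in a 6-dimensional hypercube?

f_3(6-cube) = (6 choose 3) · 2^3 = 160.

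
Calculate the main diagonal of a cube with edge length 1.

d = √(1² + 1² + ... + 1²) [3 terms] = √(3·1²) = 1√3 ≈ 1.73205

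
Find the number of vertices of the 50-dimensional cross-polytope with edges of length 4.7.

Number of vertices = 2n = 100.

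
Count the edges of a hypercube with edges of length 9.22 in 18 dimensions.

An n-cube has n·2^(n-1) edges. With n = 18: 18·131072 = 2359296.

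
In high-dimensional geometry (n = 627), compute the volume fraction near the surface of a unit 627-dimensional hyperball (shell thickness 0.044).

1 - (1-0.044)^627 ≈ 1 - 5.586e-13 ≈ (100 - 5.59e-11)%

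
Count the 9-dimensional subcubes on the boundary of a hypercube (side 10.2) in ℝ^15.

f_9(15-cube) = (15 choose 9) · 2^6 = 320320.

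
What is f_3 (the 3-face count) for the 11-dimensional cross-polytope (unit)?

f_3(11-orthoplex) = 2^4 · (11 choose 4) = 5280.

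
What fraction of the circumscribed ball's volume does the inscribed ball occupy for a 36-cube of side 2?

V_in/V_out = n^(-n/2) = 36^(-36/2) ≈ 9.69516e-29.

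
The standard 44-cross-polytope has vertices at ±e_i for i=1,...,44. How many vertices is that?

Number of vertices = 2n = 88.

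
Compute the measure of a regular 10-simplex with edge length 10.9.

Volume = 10.9^10 · √(11/2^10) / 10! ≈ 676.158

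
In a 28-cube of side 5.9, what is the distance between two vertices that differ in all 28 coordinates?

||(5.9,5.9,...,5.9)|| = √(28)·5.9 ≈ 31.2199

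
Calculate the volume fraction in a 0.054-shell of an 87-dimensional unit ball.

1 - (1-0.054)^87 ≈ 0.99201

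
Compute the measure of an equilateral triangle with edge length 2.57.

Area = (√3/4) · 2.57² = 2.86001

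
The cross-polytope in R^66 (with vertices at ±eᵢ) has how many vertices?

The vertices are ±e_1, ..., ±e_66, so there are 2·66 = 132.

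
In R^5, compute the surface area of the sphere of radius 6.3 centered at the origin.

The surface area of an n-ball is 2π^(n/2) r^(n-1) / Γ(n/2). For n=5, r=6.3: 41460.1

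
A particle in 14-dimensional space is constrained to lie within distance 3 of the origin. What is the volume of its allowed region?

Volume = π^{14/2}·(3)^14/Γ(8) = 531441·π^7/560 ≈ 2.86626e+06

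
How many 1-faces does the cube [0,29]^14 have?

The 14-cube has n·2^(n-1) = 14·2^13 = 14·8192 = 114688 edges.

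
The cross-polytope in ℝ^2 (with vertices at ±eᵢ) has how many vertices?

An n-cross-polytope has 2n vertices; here n = 2, giving 4.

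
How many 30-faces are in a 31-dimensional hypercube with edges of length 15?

Choose 30 of 31 axes to span the face (C(31,30) = 31 ways), then fix each of the remaining 1 coordinate at one of its two extreme values (2^1 = 2 ways): 31·2 = 62.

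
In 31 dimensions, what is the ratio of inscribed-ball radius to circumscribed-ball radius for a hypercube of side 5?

r_in / r_out = (5/2) / (5√31/2) = 1/√31 ≈ 0.179605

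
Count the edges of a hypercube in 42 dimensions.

The 42-cube has n·2^(n-1) = 42·2^41 = 42·2199023255552 = 92358976733184 edges.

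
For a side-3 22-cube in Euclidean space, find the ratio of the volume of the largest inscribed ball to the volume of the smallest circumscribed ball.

Volume scales as r^n, and r_in/r_out = 1/√22, giving (1/√22)^22 ≈ 1.7114e-15.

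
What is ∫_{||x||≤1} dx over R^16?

Volume = π^{16/2}·(1)^16/Γ(9) = π^8/40320 ≈ 0.235331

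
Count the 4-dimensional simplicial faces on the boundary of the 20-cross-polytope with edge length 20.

Number of 4-faces = 2^(4+1) · C(20,4+1) = 32 · 15504 = 496128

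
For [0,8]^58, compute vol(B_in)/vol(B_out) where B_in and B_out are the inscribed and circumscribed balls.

The radii are 8/2 and 8√58/2, so the volume ratio is (1/√58)^58 = 58^{-58/2} ≈ 7.25418e-52.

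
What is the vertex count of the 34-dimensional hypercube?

The 34-cube has 2^34 = 17179869184 vertices.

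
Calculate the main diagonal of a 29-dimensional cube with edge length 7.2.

d = √(7.2² + 7.2² + ... + 7.2²) [29 terms] = √(29·7.2²) = 7.2√29 ≈ 38.7732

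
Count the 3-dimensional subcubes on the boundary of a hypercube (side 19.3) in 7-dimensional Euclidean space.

An n-cube has C(n,k)·2^(n-k) k-faces. Here C(7,3)·2^4 = 35·16 = 560.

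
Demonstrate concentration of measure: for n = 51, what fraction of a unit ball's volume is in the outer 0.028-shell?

1 - (1-0.028)^51 ≈ 0.765048 ≈ 76.50%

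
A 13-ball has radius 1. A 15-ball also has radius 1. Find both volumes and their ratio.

V_13(1) ≈ 0.910629. V_15(1) ≈ 0.381443. Ratio V_13/V_15 ≈ 2.387.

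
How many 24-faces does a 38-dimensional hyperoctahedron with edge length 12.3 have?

An n-cross-polytope has 2^(k+1)·C(n,k+1) k-faces. Here 2^25·C(38,25) = 33554432·5414950296 = 181695581490511872.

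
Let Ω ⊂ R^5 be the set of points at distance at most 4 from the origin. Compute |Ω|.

V = 8192·π^2/15 ≈ 5390.12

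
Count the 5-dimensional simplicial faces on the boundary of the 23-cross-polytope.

f_5(23-orthoplex) = 2^6 · (23 choose 6) = 6460608.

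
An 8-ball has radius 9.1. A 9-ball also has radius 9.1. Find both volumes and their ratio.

V_8(9.1) ≈ 1.90862e+08. V_9(9.1) ≈ 1.41153e+09. Ratio V_8/V_9 ≈ 0.1352.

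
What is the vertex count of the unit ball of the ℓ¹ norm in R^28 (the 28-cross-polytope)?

An n-cross-polytope has 2n vertices; here n = 28, giving 56.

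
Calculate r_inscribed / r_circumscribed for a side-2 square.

r_in = 2/2 (half the side); r_out = 2√2/2 (half the diagonal). Ratio = 1/√2 ≈ 0.707107.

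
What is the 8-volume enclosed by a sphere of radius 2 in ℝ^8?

V_8(2) = π^(8/2) · (2)^8 / Γ(8/2 + 1) = 32·π^4/3 ≈ 1039.03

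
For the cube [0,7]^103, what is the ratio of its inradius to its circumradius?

Ratio = (s/2)/(s√103/2) = 103^(-1/2) ≈ 0.0985329.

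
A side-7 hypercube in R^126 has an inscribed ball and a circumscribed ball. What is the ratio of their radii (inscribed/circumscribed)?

r_in / r_out = (7/2) / (7√126/2) = 1/√126 ≈ 0.0890871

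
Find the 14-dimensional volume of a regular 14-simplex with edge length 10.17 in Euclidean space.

V = (10.17^14 / 14!) · √((14+1) / 2^14) ≈ 43.9461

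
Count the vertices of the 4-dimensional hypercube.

The 4-cube has 2^4 = 16 vertices.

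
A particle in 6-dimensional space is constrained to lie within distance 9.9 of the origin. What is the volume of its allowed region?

V_6(9.9) = π^(6/2) · (9.9)^6 / Γ(6/2 + 1) ≈ 4.8653e+06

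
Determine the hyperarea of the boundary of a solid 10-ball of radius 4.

|∂B_10(4)| = 65536·π^5/3 ≈ 6.6851e+06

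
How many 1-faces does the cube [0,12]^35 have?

An n-cube has n·2^(n-1) edges. With n = 35: 35·17179869184 = 601295421440.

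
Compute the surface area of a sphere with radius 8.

S = n·V_n(r)/r = 3·V_3(8)/8 (volume-to-surface relation), giving 4πr² = 4π·(8)² ≈ 804.248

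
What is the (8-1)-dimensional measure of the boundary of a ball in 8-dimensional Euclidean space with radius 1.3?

S = n·V_n(r)/r = 8·V_8(1.3)/1.3 (volume-to-surface relation), giving 203.743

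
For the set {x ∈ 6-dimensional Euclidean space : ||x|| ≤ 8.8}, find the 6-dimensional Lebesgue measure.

The n-ball volume is π^(n/2)·r^n/Γ(n/2+1). With n=6, r=8.8: V ≈ 2.39991e+06.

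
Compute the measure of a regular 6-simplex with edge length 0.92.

V_6 = √(7) · 0.92^6 / (6! · 2^(6/2)) ≈ 0.000278518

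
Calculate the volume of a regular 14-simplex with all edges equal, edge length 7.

V = (7^14 / 14!) · √((14+1) / 2^14) ≈ 0.235396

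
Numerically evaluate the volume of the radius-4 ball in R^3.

V = 256·π/3 ≈ 268.083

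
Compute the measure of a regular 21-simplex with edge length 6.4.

V_21 = √(22) · 6.4^21 / (21! · 2^(21/2)) ≈ 5.39302e-06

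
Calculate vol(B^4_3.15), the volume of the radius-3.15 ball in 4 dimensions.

The n-ball volume is π^(n/2)·r^n/Γ(n/2+1). With n=4, r=3.15: V ≈ 485.861.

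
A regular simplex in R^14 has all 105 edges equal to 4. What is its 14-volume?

Volume = 4^14 · √(15/2^14) / 14! ≈ 9.31681e-05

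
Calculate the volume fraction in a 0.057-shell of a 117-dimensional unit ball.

V(inner)/V(outer) = ((1-0.057)/1)^117 ≈ 0.001042, so the shell fraction is 0.998958.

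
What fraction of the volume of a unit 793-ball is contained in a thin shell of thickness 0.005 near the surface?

Shell fraction = 1 - (1-0.005)^793 ≈ 0.98122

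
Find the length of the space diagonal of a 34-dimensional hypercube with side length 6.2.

The space diagonal of an n-cube of side s is s√n. Here 6.2·√34 ≈ 36.1519.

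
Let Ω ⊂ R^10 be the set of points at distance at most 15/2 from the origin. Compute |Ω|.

Volume = π^{10/2}·(15/2)^10/Γ(6) = 38443359375·π^5/8192 ≈ 1.43609e+09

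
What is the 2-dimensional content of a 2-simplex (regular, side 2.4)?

Area = (√3/4) · 2.4² = 2.49415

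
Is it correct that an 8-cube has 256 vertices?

True. The 8-cube has 2^8 = 256 vertices.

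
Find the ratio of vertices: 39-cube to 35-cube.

The 39-cube has 2^39 = 549755813888 vertices. The 35-cube has 2^35 = 34359738368 vertices. Ratio: 549755813888/34359738368 = 16.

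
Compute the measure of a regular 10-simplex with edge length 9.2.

For a regular n-simplex with edge a, V = (a^n / n!)·√((n+1)/2^n). With a=9.2, n=10: V ≈ 124.069.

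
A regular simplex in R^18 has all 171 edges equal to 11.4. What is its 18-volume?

V = (11.4^18 / 18!) · √((18+1) / 2^18) ≈ 14.0622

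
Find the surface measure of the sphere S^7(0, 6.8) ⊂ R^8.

The surface area of an n-ball is 2π^(n/2) r^(n-1) / Γ(n/2). For n=8, r=6.8: 2.18293e+07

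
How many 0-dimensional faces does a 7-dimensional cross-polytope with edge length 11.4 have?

Number of 0-faces = 2^(0+1) · C(7,0+1) = 2 · 7 = 14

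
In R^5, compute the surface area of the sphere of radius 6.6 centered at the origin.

S = n·V_n(r)/r = 5·V_5(6.6)/6.6 (volume-to-surface relation), giving 49939.5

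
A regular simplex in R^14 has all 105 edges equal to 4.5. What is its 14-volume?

For a regular n-simplex with edge a, V = (a^n / n!)·√((n+1)/2^n). With a=4.5, n=14: V ≈ 0.000484621.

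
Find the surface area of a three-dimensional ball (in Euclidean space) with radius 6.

|∂B_3(6)| = 4πr² = 4π·(6)² ≈ 452.389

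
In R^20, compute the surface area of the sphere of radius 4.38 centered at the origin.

|∂B_20(4.38)| ≈ 7.95745e+11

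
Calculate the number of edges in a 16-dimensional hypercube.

An n-cube has n·2^(n-1) edges. With n = 16: 16·32768 = 524288.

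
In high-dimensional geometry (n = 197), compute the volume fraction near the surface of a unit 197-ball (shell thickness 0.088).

1 - (1-0.088)^197 ≈ 0.9999999868 ≈ 99.999999%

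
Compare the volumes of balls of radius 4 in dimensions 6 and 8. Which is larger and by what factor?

V_6(4) ≈ 21167, V_8(4) ≈ 265992. The 8-ball is larger by a factor of 12.57.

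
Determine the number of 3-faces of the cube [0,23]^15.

Number of 3-faces = C(15,3) · 2^(15-3) = 455 · 4096 = 1863680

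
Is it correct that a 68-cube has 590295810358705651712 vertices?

False. The 68-cube has 2^68 = 295147905179352825856 vertices.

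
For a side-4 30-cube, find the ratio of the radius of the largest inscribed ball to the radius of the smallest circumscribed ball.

For an n-cube of any side s, the inradius is s/2 and the circumradius is s√n/2, so the ratio is 1/√30 ≈ 0.182574.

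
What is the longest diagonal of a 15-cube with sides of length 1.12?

d = √(1.12² + 1.12² + ... + 1.12²) [15 terms] = √(15·1.12²) = 1.12√15 ≈ 4.33774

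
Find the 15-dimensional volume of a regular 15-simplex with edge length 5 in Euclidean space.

Volume = 5^15 · √(16/2^15) / 15! ≈ 0.000515686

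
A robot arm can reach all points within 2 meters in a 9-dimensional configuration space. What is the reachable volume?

V = 16384·π^4/945 ≈ 1688.84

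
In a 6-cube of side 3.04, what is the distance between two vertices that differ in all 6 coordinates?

d = √(3.04² + 3.04² + ... + 3.04²) [6 terms] = √(6·3.04²) = 3.04√6 ≈ 7.44645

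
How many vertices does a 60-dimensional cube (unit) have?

The 60-cube has 2^60 = 1152921504606846976 vertices.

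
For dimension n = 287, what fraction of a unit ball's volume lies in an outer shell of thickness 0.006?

1 - (1-0.006)^287 ≈ 0.822216 ≈ 82.22%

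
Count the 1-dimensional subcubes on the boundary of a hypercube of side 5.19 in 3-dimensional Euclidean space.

f_1(3-cube) = (3 choose 1) · 2^2 = 12.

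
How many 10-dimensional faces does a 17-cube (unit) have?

An n-cube has C(n,k)·2^(n-k) k-faces. Here C(17,10)·2^7 = 19448·128 = 2489344.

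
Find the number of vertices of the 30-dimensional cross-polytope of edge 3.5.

The 30-dimensional cross-polytope has 2n = 2·30 = 60 vertices.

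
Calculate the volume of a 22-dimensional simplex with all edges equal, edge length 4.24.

For a regular n-simplex with edge a, V = (a^n / n!)·√((n+1)/2^n). With a=4.24, n=22: V ≈ 1.32074e-10.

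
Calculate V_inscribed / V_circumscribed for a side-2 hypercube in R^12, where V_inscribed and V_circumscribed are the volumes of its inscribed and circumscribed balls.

The radii are 2/2 and 2√12/2, so the volume ratio is (1/√12)^12 = 12^{-12/2} ≈ 3.34898e-07.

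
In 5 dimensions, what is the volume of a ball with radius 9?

V = 157464·π^2/5 ≈ 310821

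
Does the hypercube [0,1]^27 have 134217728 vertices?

True. The 27-cube has 2^27 = 134217728 vertices.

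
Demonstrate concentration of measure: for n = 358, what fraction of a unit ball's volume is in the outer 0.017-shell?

1 - (1-0.017)^358 ≈ 0.997841 ≈ 99.78%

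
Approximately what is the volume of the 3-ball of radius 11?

V_3(11) = π^(3/2) · (11)^3 / Γ(3/2 + 1) = 5324·π/3 ≈ 5575.28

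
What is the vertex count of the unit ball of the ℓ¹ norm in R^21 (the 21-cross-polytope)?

The 21-dimensional cross-polytope has 2n = 2·21 = 42 vertices.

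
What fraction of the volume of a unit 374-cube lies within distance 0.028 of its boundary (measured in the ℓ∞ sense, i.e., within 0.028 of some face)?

The inner cube has side 1-2·0.028 = 0.944 and volume (0.944)^374 ≈ 4.36e-10, so the shell holds 1 - 4.36e-10 of the volume.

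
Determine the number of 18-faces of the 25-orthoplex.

f_18(25-orthoplex) = 2^19 · (25 choose 19) = 92851404800.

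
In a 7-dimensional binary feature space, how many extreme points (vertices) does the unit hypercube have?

The 7-cube has 2^7 = 128 vertices.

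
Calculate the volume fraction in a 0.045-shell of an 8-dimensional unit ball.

V(inner)/V(outer) = ((1-0.045)/1)^8 ≈ 0.6919, so the shell fraction is 0.308126.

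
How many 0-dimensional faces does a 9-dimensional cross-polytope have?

f_0(9-orthoplex) = 2^1 · (9 choose 1) = 18.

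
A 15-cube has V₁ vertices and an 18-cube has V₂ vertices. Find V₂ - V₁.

V₁ = 2^15 = 32768. V₂ = 2^18 = 262144. V₂ - V₁ = 229376.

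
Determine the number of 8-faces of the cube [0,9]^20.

Number of 8-faces = C(20,8) · 2^(20-8) = 125970 · 4096 = 515973120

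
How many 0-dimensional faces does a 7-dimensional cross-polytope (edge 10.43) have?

Each 0-face is the convex hull of 1 vertex, one chosen as ±e_i from each of 1 distinct axis: 2^1·C(7,1) = 14.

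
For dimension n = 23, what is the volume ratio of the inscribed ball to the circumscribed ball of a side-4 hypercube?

Volume scales as r^n, and r_in/r_out = 1/√23, giving (1/√23)^23 ≈ 2.18842e-16.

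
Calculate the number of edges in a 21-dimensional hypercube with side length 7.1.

Each of the 2^21 = 2097152 vertices has degree 21; total edges = 21·2^21/2 = 22020096.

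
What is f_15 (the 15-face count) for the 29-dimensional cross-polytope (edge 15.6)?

Number of 15-faces = 2^(15+1) · C(29,15+1) = 65536 · 67863915 = 4447529533440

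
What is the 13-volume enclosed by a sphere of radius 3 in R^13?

V = 7558272·π^6/5005 ≈ 1.45184e+06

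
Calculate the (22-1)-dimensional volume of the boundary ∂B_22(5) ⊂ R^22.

S_22(5) = 2·π^(22/2)·(5)^21 / Γ(22/2) = 19073486328125·π^11/72576 ≈ 7.73189e+13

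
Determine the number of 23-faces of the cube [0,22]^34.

f_23(34-cube) = (34 choose 23) · 2^11 = 585928212480.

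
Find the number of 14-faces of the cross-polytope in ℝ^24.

Number of 14-faces = 2^(14+1) · C(24,14+1) = 32768 · 1307504 = 42844291072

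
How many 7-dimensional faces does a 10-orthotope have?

An n-cube has C(n,k)·2^(n-k) k-faces. Here C(10,7)·2^3 = 120·8 = 960.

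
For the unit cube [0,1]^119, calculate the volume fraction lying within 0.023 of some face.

Shell fraction = 1 - (1-0.046)^119 ≈ 0.996317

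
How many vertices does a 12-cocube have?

Each 0-face is the convex hull of 1 vertex, one chosen as ±e_i from each of 1 distinct axis: 2^1·C(12,1) = 24.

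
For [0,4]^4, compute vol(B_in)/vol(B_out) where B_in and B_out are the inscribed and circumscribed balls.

The radii are 4/2 and 4√4/2, so the volume ratio is (1/√4)^4 = 4^{-4/2} ≈ 0.0625.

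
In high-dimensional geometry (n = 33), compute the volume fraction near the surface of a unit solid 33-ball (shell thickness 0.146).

1 - (1-0.146)^33 ≈ 0.994528 ≈ 99.45%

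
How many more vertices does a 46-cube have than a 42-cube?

The 46-cube has 2^46 = 70368744177664 vertices. The 42-cube has 2^42 = 4398046511104 vertices. Difference: 70368744177664 - 4398046511104 = 65970697666560.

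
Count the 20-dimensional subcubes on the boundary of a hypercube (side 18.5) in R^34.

Choose 20 of 34 axes to span the face (C(34,20) = 1391975640 ways), then fix each of the remaining 14 coordinates at one of its two extreme values (2^14 = 16384 ways): 1391975640·16384 = 22806128885760.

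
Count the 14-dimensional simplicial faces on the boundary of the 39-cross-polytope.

Each 14-face is the convex hull of 15 vertices, one chosen as ±e_i from each of 15 distinct axes: 2^15·C(39,15) = 823815066746880.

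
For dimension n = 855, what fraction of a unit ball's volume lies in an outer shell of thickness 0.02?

1 - (1-0.02)^855 ≈ 0.9999999685 ≈ 99.999997%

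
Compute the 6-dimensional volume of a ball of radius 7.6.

V_6(7.6) = π^(6/2) · (7.6)^6 / Γ(6/2 + 1) ≈ 995818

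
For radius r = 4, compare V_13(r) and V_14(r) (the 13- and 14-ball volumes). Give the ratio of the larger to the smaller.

V_13(4) ≈ 6.11113e+07, V_14(4) ≈ 1.60864e+08. The 14-ball is larger by a factor of 2.632.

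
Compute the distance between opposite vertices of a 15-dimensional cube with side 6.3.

Diagonal = √15 · 6.3 ≈ 24.3998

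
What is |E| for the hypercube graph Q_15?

Number of 1-faces = C(15,1)·2^(15-1) = 15·16384 = 245760.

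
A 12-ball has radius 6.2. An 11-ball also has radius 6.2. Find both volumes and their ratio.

V_12(6.2) ≈ 4.30791e+09. V_11(6.2) ≈ 9.80423e+08. Ratio V_12/V_11 ≈ 4.394.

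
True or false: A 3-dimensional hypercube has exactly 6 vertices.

False. The 3-cube has 2^3 = 8 vertices.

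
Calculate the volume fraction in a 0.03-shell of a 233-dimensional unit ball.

1 - (1-0.03)^233 ≈ 0.999172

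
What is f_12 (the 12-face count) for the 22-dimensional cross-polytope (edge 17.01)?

Number of 12-faces = 2^(12+1) · C(22,12+1) = 8192 · 497420 = 4074864640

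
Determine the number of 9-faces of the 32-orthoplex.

f_9(32-orthoplex) = 2^10 · (32 choose 10) = 66060533760.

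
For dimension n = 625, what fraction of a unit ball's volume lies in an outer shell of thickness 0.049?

1 - (1-0.049)^625 ≈ 1 - 2.306e-14 ≈ (100 - 2.31e-12)%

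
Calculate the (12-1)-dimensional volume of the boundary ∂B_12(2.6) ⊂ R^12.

The surface area of an n-ball is 2π^(n/2) r^(n-1) / Γ(n/2). For n=12, r=2.6: 588105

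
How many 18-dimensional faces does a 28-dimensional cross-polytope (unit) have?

f_18(28-orthoplex) = 2^19 · (28 choose 19) = 3621204787200.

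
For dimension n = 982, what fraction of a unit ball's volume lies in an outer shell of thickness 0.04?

1 - (1-0.04)^982 ≈ 1 - 3.894e-18 ≈ 100.000000%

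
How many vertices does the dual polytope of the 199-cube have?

Number of vertices = 2n = 398.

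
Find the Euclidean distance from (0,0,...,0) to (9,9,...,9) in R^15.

||(9,9,...,9)|| = √(15)·9 ≈ 34.8569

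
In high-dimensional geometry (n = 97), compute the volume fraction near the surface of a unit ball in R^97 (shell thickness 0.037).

1 - (1-0.037)^97 ≈ 0.974192 ≈ 97.42%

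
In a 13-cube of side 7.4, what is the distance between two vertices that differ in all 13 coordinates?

||(7.4,7.4,...,7.4)|| = √(13)·7.4 ≈ 26.6811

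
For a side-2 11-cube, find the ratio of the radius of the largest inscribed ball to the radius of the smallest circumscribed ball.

r_in / r_out = (2/2) / (2√11/2) = 1/√11 ≈ 0.301511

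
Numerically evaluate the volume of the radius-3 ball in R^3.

V_3(3) = π^(3/2) · (3)^3 / Γ(3/2 + 1) = 36·π ≈ 113.097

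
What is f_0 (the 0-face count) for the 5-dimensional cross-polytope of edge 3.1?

Number of 0-faces = 2^(0+1) · C(5,0+1) = 2 · 5 = 10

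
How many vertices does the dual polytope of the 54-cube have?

The 54-dimensional cross-polytope has 2n = 2·54 = 108 vertices.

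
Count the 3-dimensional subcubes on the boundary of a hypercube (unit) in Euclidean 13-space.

An n-cube has C(n,k)·2^(n-k) k-faces. Here C(13,3)·2^10 = 286·1024 = 292864.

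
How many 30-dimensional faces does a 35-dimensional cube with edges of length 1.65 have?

An n-cube has C(n,k)·2^(n-k) k-faces. Here C(35,30)·2^5 = 324632·32 = 10388224.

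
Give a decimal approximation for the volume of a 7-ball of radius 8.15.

V_7(8.15) = π^(7/2) · (8.15)^7 / Γ(7/2 + 1) ≈ 1.12845e+07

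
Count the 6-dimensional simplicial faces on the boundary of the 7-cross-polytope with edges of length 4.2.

Each 6-face is the convex hull of 7 vertices, one chosen as ±e_i from each of 7 distinct axes: 2^7·C(7,7) = 128.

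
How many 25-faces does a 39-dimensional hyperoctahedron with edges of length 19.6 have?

Each 25-face is the convex hull of 26 vertices, one chosen as ±e_i from each of 26 distinct axes: 2^26·C(39,26) = 545086744471535616.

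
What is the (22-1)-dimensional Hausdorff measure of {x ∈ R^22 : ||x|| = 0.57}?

|∂B_22(0.57)| ≈ 1.2114e-06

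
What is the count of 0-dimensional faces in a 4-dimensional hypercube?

Number of 0-faces = C(4,0) · 2^(4-0) = 1 · 16 = 16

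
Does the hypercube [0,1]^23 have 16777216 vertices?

False. The 23-cube has 2^23 = 8388608 vertices.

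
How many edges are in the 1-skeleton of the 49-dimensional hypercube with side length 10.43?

Each of the 2^49 = 562949953421312 vertices has degree 49; total edges = 49·2^49/2 = 13792273858822144.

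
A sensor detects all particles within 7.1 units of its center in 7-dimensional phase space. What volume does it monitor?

The n-ball volume is π^(n/2)·r^n/Γ(n/2+1). With n=7, r=7.1: V ≈ 4.29723e+06.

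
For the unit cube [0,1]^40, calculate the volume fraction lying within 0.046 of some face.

Shell fraction = 1 - (1-0.092)^40 ≈ 0.978941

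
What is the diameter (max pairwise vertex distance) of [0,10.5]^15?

||(10.5,10.5,...,10.5)|| = √(15)·10.5 ≈ 40.6663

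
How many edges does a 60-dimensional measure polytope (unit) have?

Each of the 2^60 = 1152921504606846976 vertices has degree 60; total edges = 60·2^60/2 = 34587645138205409280.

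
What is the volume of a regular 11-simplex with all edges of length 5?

For a regular n-simplex with edge a, V = (a^n / n!)·√((n+1)/2^n). With a=5, n=11: V ≈ 0.0936354.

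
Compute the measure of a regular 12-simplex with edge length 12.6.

For a regular n-simplex with edge a, V = (a^n / n!)·√((n+1)/2^n). With a=12.6, n=12: V ≈ 1883.22.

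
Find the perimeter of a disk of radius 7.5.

S_2(7.5) = 2·π^(2/2)·(7.5)^1 / Γ(2/2) = 2πr = 2π·7.5 ≈ 47.1239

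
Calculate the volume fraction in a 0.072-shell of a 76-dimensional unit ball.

V(inner)/V(outer) = ((1-0.072)/1)^76 ≈ 0.003417, so the shell fraction is 0.996583.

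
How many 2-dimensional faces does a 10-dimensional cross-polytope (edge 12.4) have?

Each 2-face is the convex hull of 3 vertices, one chosen as ±e_i from each of 3 distinct axes: 2^3·C(10,3) = 960.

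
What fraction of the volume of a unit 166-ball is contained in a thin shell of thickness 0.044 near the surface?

1 - (1-0.044)^166 ≈ 0.99943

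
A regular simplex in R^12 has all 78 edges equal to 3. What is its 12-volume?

Volume = 3^12 · √(13/2^12) / 12! ≈ 6.25043e-05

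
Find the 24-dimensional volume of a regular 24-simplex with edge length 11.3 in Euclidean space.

V = (11.3^24 / 24!) · √((24+1) / 2^24) ≈ 0.0369647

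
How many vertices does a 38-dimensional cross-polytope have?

The 38-dimensional cross-polytope has 2n = 2·38 = 76 vertices.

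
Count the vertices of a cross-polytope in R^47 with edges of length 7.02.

The vertices are ±e_1, ..., ±e_47, so there are 2·47 = 94.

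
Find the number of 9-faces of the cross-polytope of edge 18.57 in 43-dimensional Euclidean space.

An n-cross-polytope has 2^(k+1)·C(n,k+1) k-faces. Here 2^10·C(43,10) = 1024·1917334783 = 1963350817792.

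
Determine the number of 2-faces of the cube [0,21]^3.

An n-cube has C(n,k)·2^(n-k) k-faces. Here C(3,2)·2^1 = 3·2 = 6.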